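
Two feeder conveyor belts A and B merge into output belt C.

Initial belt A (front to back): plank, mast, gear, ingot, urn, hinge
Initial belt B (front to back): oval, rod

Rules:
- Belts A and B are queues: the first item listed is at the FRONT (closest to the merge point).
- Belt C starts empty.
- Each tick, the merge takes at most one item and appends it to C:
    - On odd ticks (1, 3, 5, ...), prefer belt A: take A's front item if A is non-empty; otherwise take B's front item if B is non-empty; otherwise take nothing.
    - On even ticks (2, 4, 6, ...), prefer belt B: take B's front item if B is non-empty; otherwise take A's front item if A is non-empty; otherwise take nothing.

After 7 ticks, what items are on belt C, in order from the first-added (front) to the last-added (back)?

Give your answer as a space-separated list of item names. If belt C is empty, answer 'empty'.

Answer: plank oval mast rod gear ingot urn

Derivation:
Tick 1: prefer A, take plank from A; A=[mast,gear,ingot,urn,hinge] B=[oval,rod] C=[plank]
Tick 2: prefer B, take oval from B; A=[mast,gear,ingot,urn,hinge] B=[rod] C=[plank,oval]
Tick 3: prefer A, take mast from A; A=[gear,ingot,urn,hinge] B=[rod] C=[plank,oval,mast]
Tick 4: prefer B, take rod from B; A=[gear,ingot,urn,hinge] B=[-] C=[plank,oval,mast,rod]
Tick 5: prefer A, take gear from A; A=[ingot,urn,hinge] B=[-] C=[plank,oval,mast,rod,gear]
Tick 6: prefer B, take ingot from A; A=[urn,hinge] B=[-] C=[plank,oval,mast,rod,gear,ingot]
Tick 7: prefer A, take urn from A; A=[hinge] B=[-] C=[plank,oval,mast,rod,gear,ingot,urn]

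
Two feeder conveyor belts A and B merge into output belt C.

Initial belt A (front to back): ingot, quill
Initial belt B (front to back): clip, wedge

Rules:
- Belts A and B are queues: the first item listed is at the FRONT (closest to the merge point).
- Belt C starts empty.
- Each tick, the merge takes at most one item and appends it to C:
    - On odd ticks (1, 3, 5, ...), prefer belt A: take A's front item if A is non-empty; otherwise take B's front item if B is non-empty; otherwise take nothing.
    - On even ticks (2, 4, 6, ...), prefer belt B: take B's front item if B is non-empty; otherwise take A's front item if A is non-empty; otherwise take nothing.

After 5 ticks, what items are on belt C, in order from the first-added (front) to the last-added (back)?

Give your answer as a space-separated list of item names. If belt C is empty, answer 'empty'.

Tick 1: prefer A, take ingot from A; A=[quill] B=[clip,wedge] C=[ingot]
Tick 2: prefer B, take clip from B; A=[quill] B=[wedge] C=[ingot,clip]
Tick 3: prefer A, take quill from A; A=[-] B=[wedge] C=[ingot,clip,quill]
Tick 4: prefer B, take wedge from B; A=[-] B=[-] C=[ingot,clip,quill,wedge]
Tick 5: prefer A, both empty, nothing taken; A=[-] B=[-] C=[ingot,clip,quill,wedge]

Answer: ingot clip quill wedge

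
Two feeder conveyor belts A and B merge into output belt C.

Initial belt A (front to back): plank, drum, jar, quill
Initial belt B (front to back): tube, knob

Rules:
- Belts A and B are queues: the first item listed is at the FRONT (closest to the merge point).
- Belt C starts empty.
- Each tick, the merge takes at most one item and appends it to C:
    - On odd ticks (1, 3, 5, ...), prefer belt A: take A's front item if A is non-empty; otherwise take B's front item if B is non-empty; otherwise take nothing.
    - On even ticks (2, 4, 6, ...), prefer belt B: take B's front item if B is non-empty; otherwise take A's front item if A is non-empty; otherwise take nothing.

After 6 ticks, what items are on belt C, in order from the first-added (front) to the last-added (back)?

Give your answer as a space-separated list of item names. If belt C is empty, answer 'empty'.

Answer: plank tube drum knob jar quill

Derivation:
Tick 1: prefer A, take plank from A; A=[drum,jar,quill] B=[tube,knob] C=[plank]
Tick 2: prefer B, take tube from B; A=[drum,jar,quill] B=[knob] C=[plank,tube]
Tick 3: prefer A, take drum from A; A=[jar,quill] B=[knob] C=[plank,tube,drum]
Tick 4: prefer B, take knob from B; A=[jar,quill] B=[-] C=[plank,tube,drum,knob]
Tick 5: prefer A, take jar from A; A=[quill] B=[-] C=[plank,tube,drum,knob,jar]
Tick 6: prefer B, take quill from A; A=[-] B=[-] C=[plank,tube,drum,knob,jar,quill]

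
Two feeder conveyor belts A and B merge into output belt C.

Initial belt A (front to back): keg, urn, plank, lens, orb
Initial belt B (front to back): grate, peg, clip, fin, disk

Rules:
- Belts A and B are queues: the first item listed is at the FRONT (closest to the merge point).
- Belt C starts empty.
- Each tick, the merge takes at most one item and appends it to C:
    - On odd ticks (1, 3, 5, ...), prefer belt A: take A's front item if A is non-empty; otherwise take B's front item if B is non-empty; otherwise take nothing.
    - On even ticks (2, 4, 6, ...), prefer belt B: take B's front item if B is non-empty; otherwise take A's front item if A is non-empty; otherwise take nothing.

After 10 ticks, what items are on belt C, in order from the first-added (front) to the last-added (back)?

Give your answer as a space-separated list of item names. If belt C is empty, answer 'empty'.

Answer: keg grate urn peg plank clip lens fin orb disk

Derivation:
Tick 1: prefer A, take keg from A; A=[urn,plank,lens,orb] B=[grate,peg,clip,fin,disk] C=[keg]
Tick 2: prefer B, take grate from B; A=[urn,plank,lens,orb] B=[peg,clip,fin,disk] C=[keg,grate]
Tick 3: prefer A, take urn from A; A=[plank,lens,orb] B=[peg,clip,fin,disk] C=[keg,grate,urn]
Tick 4: prefer B, take peg from B; A=[plank,lens,orb] B=[clip,fin,disk] C=[keg,grate,urn,peg]
Tick 5: prefer A, take plank from A; A=[lens,orb] B=[clip,fin,disk] C=[keg,grate,urn,peg,plank]
Tick 6: prefer B, take clip from B; A=[lens,orb] B=[fin,disk] C=[keg,grate,urn,peg,plank,clip]
Tick 7: prefer A, take lens from A; A=[orb] B=[fin,disk] C=[keg,grate,urn,peg,plank,clip,lens]
Tick 8: prefer B, take fin from B; A=[orb] B=[disk] C=[keg,grate,urn,peg,plank,clip,lens,fin]
Tick 9: prefer A, take orb from A; A=[-] B=[disk] C=[keg,grate,urn,peg,plank,clip,lens,fin,orb]
Tick 10: prefer B, take disk from B; A=[-] B=[-] C=[keg,grate,urn,peg,plank,clip,lens,fin,orb,disk]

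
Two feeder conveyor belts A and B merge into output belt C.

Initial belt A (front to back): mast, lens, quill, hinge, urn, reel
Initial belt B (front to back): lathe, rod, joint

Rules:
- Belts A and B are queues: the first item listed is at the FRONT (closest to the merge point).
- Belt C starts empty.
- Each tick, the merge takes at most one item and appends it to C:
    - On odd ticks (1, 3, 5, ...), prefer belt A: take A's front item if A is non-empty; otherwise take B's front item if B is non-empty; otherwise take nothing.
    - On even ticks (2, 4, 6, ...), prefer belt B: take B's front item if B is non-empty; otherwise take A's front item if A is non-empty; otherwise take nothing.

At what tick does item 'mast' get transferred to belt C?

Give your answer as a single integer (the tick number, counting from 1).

Answer: 1

Derivation:
Tick 1: prefer A, take mast from A; A=[lens,quill,hinge,urn,reel] B=[lathe,rod,joint] C=[mast]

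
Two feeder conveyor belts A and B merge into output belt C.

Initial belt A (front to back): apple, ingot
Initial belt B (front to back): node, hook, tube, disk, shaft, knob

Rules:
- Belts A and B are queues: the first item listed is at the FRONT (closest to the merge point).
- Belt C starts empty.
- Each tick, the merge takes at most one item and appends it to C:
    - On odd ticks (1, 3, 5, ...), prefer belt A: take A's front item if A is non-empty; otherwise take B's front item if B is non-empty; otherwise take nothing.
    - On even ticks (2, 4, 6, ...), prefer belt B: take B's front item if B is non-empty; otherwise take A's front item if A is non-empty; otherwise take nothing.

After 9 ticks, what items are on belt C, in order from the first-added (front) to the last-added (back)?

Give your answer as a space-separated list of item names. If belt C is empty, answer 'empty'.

Tick 1: prefer A, take apple from A; A=[ingot] B=[node,hook,tube,disk,shaft,knob] C=[apple]
Tick 2: prefer B, take node from B; A=[ingot] B=[hook,tube,disk,shaft,knob] C=[apple,node]
Tick 3: prefer A, take ingot from A; A=[-] B=[hook,tube,disk,shaft,knob] C=[apple,node,ingot]
Tick 4: prefer B, take hook from B; A=[-] B=[tube,disk,shaft,knob] C=[apple,node,ingot,hook]
Tick 5: prefer A, take tube from B; A=[-] B=[disk,shaft,knob] C=[apple,node,ingot,hook,tube]
Tick 6: prefer B, take disk from B; A=[-] B=[shaft,knob] C=[apple,node,ingot,hook,tube,disk]
Tick 7: prefer A, take shaft from B; A=[-] B=[knob] C=[apple,node,ingot,hook,tube,disk,shaft]
Tick 8: prefer B, take knob from B; A=[-] B=[-] C=[apple,node,ingot,hook,tube,disk,shaft,knob]
Tick 9: prefer A, both empty, nothing taken; A=[-] B=[-] C=[apple,node,ingot,hook,tube,disk,shaft,knob]

Answer: apple node ingot hook tube disk shaft knob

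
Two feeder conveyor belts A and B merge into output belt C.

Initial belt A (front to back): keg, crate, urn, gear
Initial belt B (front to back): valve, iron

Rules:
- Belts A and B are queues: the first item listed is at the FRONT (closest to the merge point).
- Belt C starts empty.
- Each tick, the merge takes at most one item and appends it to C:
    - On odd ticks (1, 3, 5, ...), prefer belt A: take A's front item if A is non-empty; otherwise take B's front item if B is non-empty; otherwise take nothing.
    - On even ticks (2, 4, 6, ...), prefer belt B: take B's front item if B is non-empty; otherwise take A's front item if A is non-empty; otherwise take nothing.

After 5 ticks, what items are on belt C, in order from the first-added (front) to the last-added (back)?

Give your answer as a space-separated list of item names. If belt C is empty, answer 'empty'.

Answer: keg valve crate iron urn

Derivation:
Tick 1: prefer A, take keg from A; A=[crate,urn,gear] B=[valve,iron] C=[keg]
Tick 2: prefer B, take valve from B; A=[crate,urn,gear] B=[iron] C=[keg,valve]
Tick 3: prefer A, take crate from A; A=[urn,gear] B=[iron] C=[keg,valve,crate]
Tick 4: prefer B, take iron from B; A=[urn,gear] B=[-] C=[keg,valve,crate,iron]
Tick 5: prefer A, take urn from A; A=[gear] B=[-] C=[keg,valve,crate,iron,urn]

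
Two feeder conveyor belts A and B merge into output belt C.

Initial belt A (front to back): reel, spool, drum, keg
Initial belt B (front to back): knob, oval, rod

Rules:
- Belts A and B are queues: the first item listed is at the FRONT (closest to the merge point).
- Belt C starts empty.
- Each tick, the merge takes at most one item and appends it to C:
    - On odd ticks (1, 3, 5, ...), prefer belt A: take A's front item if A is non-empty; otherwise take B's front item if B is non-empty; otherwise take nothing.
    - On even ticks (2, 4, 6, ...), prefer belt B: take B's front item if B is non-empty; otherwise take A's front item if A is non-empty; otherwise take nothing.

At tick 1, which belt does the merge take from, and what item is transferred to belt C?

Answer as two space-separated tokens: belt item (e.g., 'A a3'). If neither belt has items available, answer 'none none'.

Answer: A reel

Derivation:
Tick 1: prefer A, take reel from A; A=[spool,drum,keg] B=[knob,oval,rod] C=[reel]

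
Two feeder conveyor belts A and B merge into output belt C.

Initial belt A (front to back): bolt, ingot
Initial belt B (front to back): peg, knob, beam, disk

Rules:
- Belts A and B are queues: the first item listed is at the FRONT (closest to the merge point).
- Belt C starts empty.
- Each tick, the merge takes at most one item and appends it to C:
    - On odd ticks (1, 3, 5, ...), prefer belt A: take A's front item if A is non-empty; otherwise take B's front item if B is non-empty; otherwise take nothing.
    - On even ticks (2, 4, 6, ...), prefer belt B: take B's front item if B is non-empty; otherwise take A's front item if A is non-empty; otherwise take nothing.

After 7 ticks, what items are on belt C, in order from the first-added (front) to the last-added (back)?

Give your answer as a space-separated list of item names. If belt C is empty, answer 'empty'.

Answer: bolt peg ingot knob beam disk

Derivation:
Tick 1: prefer A, take bolt from A; A=[ingot] B=[peg,knob,beam,disk] C=[bolt]
Tick 2: prefer B, take peg from B; A=[ingot] B=[knob,beam,disk] C=[bolt,peg]
Tick 3: prefer A, take ingot from A; A=[-] B=[knob,beam,disk] C=[bolt,peg,ingot]
Tick 4: prefer B, take knob from B; A=[-] B=[beam,disk] C=[bolt,peg,ingot,knob]
Tick 5: prefer A, take beam from B; A=[-] B=[disk] C=[bolt,peg,ingot,knob,beam]
Tick 6: prefer B, take disk from B; A=[-] B=[-] C=[bolt,peg,ingot,knob,beam,disk]
Tick 7: prefer A, both empty, nothing taken; A=[-] B=[-] C=[bolt,peg,ingot,knob,beam,disk]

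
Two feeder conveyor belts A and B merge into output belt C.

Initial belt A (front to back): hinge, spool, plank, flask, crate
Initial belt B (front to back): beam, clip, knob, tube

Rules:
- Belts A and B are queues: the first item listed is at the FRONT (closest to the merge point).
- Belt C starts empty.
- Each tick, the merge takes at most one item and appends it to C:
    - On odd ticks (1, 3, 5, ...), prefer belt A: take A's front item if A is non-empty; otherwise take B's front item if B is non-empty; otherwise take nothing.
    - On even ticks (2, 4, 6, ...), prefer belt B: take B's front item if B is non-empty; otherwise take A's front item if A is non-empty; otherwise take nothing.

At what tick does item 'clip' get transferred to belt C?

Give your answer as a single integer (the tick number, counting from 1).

Answer: 4

Derivation:
Tick 1: prefer A, take hinge from A; A=[spool,plank,flask,crate] B=[beam,clip,knob,tube] C=[hinge]
Tick 2: prefer B, take beam from B; A=[spool,plank,flask,crate] B=[clip,knob,tube] C=[hinge,beam]
Tick 3: prefer A, take spool from A; A=[plank,flask,crate] B=[clip,knob,tube] C=[hinge,beam,spool]
Tick 4: prefer B, take clip from B; A=[plank,flask,crate] B=[knob,tube] C=[hinge,beam,spool,clip]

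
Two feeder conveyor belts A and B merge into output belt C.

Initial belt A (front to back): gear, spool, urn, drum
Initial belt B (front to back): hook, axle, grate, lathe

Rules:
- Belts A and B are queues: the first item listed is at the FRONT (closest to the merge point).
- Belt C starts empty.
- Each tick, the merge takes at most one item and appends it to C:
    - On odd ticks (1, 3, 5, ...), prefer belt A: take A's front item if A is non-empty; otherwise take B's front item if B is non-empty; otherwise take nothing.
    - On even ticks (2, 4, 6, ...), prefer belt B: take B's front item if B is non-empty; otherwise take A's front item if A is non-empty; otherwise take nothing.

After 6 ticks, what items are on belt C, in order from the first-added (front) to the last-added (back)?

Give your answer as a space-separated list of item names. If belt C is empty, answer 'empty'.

Tick 1: prefer A, take gear from A; A=[spool,urn,drum] B=[hook,axle,grate,lathe] C=[gear]
Tick 2: prefer B, take hook from B; A=[spool,urn,drum] B=[axle,grate,lathe] C=[gear,hook]
Tick 3: prefer A, take spool from A; A=[urn,drum] B=[axle,grate,lathe] C=[gear,hook,spool]
Tick 4: prefer B, take axle from B; A=[urn,drum] B=[grate,lathe] C=[gear,hook,spool,axle]
Tick 5: prefer A, take urn from A; A=[drum] B=[grate,lathe] C=[gear,hook,spool,axle,urn]
Tick 6: prefer B, take grate from B; A=[drum] B=[lathe] C=[gear,hook,spool,axle,urn,grate]

Answer: gear hook spool axle urn grate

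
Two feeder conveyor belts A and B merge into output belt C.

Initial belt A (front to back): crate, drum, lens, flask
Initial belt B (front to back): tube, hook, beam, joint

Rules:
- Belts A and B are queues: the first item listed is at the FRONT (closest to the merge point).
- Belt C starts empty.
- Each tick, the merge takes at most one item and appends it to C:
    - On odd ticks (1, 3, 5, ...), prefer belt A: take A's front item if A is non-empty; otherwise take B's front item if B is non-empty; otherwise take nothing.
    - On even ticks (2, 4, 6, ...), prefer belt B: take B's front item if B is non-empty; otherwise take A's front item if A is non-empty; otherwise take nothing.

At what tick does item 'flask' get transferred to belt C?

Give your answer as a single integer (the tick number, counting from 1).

Answer: 7

Derivation:
Tick 1: prefer A, take crate from A; A=[drum,lens,flask] B=[tube,hook,beam,joint] C=[crate]
Tick 2: prefer B, take tube from B; A=[drum,lens,flask] B=[hook,beam,joint] C=[crate,tube]
Tick 3: prefer A, take drum from A; A=[lens,flask] B=[hook,beam,joint] C=[crate,tube,drum]
Tick 4: prefer B, take hook from B; A=[lens,flask] B=[beam,joint] C=[crate,tube,drum,hook]
Tick 5: prefer A, take lens from A; A=[flask] B=[beam,joint] C=[crate,tube,drum,hook,lens]
Tick 6: prefer B, take beam from B; A=[flask] B=[joint] C=[crate,tube,drum,hook,lens,beam]
Tick 7: prefer A, take flask from A; A=[-] B=[joint] C=[crate,tube,drum,hook,lens,beam,flask]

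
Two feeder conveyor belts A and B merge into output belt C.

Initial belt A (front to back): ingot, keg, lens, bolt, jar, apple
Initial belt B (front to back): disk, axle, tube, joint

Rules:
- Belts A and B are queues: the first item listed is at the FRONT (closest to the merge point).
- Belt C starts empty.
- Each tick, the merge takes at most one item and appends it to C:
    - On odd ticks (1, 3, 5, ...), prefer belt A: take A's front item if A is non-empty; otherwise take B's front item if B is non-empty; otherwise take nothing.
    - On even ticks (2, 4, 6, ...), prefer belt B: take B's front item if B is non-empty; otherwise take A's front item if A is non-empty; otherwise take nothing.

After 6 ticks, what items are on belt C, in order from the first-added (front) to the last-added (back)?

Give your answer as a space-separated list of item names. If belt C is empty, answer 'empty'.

Answer: ingot disk keg axle lens tube

Derivation:
Tick 1: prefer A, take ingot from A; A=[keg,lens,bolt,jar,apple] B=[disk,axle,tube,joint] C=[ingot]
Tick 2: prefer B, take disk from B; A=[keg,lens,bolt,jar,apple] B=[axle,tube,joint] C=[ingot,disk]
Tick 3: prefer A, take keg from A; A=[lens,bolt,jar,apple] B=[axle,tube,joint] C=[ingot,disk,keg]
Tick 4: prefer B, take axle from B; A=[lens,bolt,jar,apple] B=[tube,joint] C=[ingot,disk,keg,axle]
Tick 5: prefer A, take lens from A; A=[bolt,jar,apple] B=[tube,joint] C=[ingot,disk,keg,axle,lens]
Tick 6: prefer B, take tube from B; A=[bolt,jar,apple] B=[joint] C=[ingot,disk,keg,axle,lens,tube]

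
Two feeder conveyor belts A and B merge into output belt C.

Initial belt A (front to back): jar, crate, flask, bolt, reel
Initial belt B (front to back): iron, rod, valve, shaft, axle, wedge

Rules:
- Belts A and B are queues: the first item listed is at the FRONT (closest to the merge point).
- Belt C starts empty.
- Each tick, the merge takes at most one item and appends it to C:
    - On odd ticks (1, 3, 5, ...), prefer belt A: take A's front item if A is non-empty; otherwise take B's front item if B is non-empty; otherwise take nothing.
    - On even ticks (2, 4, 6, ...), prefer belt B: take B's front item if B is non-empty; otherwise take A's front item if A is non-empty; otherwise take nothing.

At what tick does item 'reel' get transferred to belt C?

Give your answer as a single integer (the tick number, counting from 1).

Tick 1: prefer A, take jar from A; A=[crate,flask,bolt,reel] B=[iron,rod,valve,shaft,axle,wedge] C=[jar]
Tick 2: prefer B, take iron from B; A=[crate,flask,bolt,reel] B=[rod,valve,shaft,axle,wedge] C=[jar,iron]
Tick 3: prefer A, take crate from A; A=[flask,bolt,reel] B=[rod,valve,shaft,axle,wedge] C=[jar,iron,crate]
Tick 4: prefer B, take rod from B; A=[flask,bolt,reel] B=[valve,shaft,axle,wedge] C=[jar,iron,crate,rod]
Tick 5: prefer A, take flask from A; A=[bolt,reel] B=[valve,shaft,axle,wedge] C=[jar,iron,crate,rod,flask]
Tick 6: prefer B, take valve from B; A=[bolt,reel] B=[shaft,axle,wedge] C=[jar,iron,crate,rod,flask,valve]
Tick 7: prefer A, take bolt from A; A=[reel] B=[shaft,axle,wedge] C=[jar,iron,crate,rod,flask,valve,bolt]
Tick 8: prefer B, take shaft from B; A=[reel] B=[axle,wedge] C=[jar,iron,crate,rod,flask,valve,bolt,shaft]
Tick 9: prefer A, take reel from A; A=[-] B=[axle,wedge] C=[jar,iron,crate,rod,flask,valve,bolt,shaft,reel]

Answer: 9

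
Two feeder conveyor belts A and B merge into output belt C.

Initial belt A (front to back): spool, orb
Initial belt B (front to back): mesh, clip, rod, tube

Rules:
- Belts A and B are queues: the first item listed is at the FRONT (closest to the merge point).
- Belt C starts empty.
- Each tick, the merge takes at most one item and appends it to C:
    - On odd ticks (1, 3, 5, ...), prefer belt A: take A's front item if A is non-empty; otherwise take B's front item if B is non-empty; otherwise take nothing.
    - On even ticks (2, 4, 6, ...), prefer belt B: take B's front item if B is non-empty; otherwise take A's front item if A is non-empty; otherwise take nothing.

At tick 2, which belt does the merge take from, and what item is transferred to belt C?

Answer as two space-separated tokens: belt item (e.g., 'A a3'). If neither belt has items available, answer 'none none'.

Answer: B mesh

Derivation:
Tick 1: prefer A, take spool from A; A=[orb] B=[mesh,clip,rod,tube] C=[spool]
Tick 2: prefer B, take mesh from B; A=[orb] B=[clip,rod,tube] C=[spool,mesh]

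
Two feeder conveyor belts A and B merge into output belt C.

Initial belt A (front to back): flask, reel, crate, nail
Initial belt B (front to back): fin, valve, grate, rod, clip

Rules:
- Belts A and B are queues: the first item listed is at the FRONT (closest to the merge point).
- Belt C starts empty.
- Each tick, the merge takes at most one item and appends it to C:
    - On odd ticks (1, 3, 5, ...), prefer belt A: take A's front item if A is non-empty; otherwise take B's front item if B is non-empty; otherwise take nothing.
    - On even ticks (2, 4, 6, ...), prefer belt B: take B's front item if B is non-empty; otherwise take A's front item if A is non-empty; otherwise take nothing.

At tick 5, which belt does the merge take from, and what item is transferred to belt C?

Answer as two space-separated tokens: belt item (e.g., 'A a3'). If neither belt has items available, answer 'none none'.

Tick 1: prefer A, take flask from A; A=[reel,crate,nail] B=[fin,valve,grate,rod,clip] C=[flask]
Tick 2: prefer B, take fin from B; A=[reel,crate,nail] B=[valve,grate,rod,clip] C=[flask,fin]
Tick 3: prefer A, take reel from A; A=[crate,nail] B=[valve,grate,rod,clip] C=[flask,fin,reel]
Tick 4: prefer B, take valve from B; A=[crate,nail] B=[grate,rod,clip] C=[flask,fin,reel,valve]
Tick 5: prefer A, take crate from A; A=[nail] B=[grate,rod,clip] C=[flask,fin,reel,valve,crate]

Answer: A crate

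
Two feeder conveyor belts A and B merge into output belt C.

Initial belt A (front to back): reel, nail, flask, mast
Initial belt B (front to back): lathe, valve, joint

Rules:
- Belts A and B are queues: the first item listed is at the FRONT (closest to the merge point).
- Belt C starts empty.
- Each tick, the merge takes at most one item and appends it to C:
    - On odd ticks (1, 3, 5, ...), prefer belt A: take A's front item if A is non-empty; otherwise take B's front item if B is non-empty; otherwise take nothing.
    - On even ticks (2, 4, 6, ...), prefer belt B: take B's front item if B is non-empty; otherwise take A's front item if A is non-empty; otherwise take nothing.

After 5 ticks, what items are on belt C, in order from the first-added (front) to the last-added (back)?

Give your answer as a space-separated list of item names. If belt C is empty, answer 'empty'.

Tick 1: prefer A, take reel from A; A=[nail,flask,mast] B=[lathe,valve,joint] C=[reel]
Tick 2: prefer B, take lathe from B; A=[nail,flask,mast] B=[valve,joint] C=[reel,lathe]
Tick 3: prefer A, take nail from A; A=[flask,mast] B=[valve,joint] C=[reel,lathe,nail]
Tick 4: prefer B, take valve from B; A=[flask,mast] B=[joint] C=[reel,lathe,nail,valve]
Tick 5: prefer A, take flask from A; A=[mast] B=[joint] C=[reel,lathe,nail,valve,flask]

Answer: reel lathe nail valve flask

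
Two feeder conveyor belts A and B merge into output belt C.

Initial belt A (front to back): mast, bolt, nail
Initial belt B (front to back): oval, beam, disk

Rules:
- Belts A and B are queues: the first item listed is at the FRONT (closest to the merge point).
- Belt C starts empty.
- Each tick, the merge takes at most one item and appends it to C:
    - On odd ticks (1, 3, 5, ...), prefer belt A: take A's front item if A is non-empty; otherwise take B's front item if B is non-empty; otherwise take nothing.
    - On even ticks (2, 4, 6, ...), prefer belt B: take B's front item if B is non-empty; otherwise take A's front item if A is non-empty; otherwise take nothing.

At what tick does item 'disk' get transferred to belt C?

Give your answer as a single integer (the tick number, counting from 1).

Answer: 6

Derivation:
Tick 1: prefer A, take mast from A; A=[bolt,nail] B=[oval,beam,disk] C=[mast]
Tick 2: prefer B, take oval from B; A=[bolt,nail] B=[beam,disk] C=[mast,oval]
Tick 3: prefer A, take bolt from A; A=[nail] B=[beam,disk] C=[mast,oval,bolt]
Tick 4: prefer B, take beam from B; A=[nail] B=[disk] C=[mast,oval,bolt,beam]
Tick 5: prefer A, take nail from A; A=[-] B=[disk] C=[mast,oval,bolt,beam,nail]
Tick 6: prefer B, take disk from B; A=[-] B=[-] C=[mast,oval,bolt,beam,nail,disk]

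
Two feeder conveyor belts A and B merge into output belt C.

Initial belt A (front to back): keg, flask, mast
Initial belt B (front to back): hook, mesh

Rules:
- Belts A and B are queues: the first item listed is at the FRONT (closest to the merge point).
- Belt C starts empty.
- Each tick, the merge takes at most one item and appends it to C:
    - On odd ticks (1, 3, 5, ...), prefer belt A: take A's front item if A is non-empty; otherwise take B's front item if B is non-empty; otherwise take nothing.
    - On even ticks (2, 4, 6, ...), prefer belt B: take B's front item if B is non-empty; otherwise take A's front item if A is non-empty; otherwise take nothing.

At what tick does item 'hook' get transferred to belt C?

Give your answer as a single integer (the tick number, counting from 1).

Answer: 2

Derivation:
Tick 1: prefer A, take keg from A; A=[flask,mast] B=[hook,mesh] C=[keg]
Tick 2: prefer B, take hook from B; A=[flask,mast] B=[mesh] C=[keg,hook]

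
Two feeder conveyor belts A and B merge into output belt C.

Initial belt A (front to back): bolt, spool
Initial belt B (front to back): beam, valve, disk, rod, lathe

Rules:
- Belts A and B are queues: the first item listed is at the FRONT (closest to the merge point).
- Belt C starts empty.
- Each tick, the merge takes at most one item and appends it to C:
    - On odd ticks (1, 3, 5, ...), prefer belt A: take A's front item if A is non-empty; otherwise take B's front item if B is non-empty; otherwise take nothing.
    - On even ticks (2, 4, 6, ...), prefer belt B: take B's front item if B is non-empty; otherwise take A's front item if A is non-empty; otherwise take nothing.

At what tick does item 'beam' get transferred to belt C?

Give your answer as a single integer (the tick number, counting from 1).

Answer: 2

Derivation:
Tick 1: prefer A, take bolt from A; A=[spool] B=[beam,valve,disk,rod,lathe] C=[bolt]
Tick 2: prefer B, take beam from B; A=[spool] B=[valve,disk,rod,lathe] C=[bolt,beam]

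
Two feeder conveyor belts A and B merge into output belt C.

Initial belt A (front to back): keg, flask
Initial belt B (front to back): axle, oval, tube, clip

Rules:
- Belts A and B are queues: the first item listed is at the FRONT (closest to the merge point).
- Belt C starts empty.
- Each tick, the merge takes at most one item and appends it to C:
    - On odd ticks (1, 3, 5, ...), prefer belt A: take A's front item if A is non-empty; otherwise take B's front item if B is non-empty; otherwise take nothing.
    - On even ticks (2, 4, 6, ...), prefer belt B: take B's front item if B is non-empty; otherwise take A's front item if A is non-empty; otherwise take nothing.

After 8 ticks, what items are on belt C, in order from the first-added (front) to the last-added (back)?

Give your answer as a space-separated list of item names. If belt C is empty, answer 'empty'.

Answer: keg axle flask oval tube clip

Derivation:
Tick 1: prefer A, take keg from A; A=[flask] B=[axle,oval,tube,clip] C=[keg]
Tick 2: prefer B, take axle from B; A=[flask] B=[oval,tube,clip] C=[keg,axle]
Tick 3: prefer A, take flask from A; A=[-] B=[oval,tube,clip] C=[keg,axle,flask]
Tick 4: prefer B, take oval from B; A=[-] B=[tube,clip] C=[keg,axle,flask,oval]
Tick 5: prefer A, take tube from B; A=[-] B=[clip] C=[keg,axle,flask,oval,tube]
Tick 6: prefer B, take clip from B; A=[-] B=[-] C=[keg,axle,flask,oval,tube,clip]
Tick 7: prefer A, both empty, nothing taken; A=[-] B=[-] C=[keg,axle,flask,oval,tube,clip]
Tick 8: prefer B, both empty, nothing taken; A=[-] B=[-] C=[keg,axle,flask,oval,tube,clip]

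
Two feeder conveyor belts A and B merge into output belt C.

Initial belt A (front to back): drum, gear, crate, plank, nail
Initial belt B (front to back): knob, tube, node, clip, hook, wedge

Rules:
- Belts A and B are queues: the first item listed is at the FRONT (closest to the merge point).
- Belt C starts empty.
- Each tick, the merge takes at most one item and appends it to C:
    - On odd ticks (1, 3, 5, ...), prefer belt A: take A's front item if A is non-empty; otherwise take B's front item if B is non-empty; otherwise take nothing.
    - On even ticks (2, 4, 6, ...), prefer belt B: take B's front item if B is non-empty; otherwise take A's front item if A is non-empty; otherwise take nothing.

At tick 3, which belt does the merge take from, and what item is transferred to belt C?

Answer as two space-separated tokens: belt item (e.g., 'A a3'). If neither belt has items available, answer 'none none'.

Tick 1: prefer A, take drum from A; A=[gear,crate,plank,nail] B=[knob,tube,node,clip,hook,wedge] C=[drum]
Tick 2: prefer B, take knob from B; A=[gear,crate,plank,nail] B=[tube,node,clip,hook,wedge] C=[drum,knob]
Tick 3: prefer A, take gear from A; A=[crate,plank,nail] B=[tube,node,clip,hook,wedge] C=[drum,knob,gear]

Answer: A gear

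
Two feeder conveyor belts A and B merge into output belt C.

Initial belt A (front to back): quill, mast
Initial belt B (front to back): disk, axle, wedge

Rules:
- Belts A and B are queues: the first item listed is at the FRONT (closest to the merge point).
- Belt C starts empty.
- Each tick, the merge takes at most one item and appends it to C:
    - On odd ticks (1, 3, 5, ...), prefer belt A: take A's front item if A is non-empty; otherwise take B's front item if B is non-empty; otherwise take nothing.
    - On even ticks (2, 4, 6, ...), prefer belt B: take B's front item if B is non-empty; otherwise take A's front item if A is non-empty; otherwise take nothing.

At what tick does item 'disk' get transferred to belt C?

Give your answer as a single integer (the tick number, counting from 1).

Answer: 2

Derivation:
Tick 1: prefer A, take quill from A; A=[mast] B=[disk,axle,wedge] C=[quill]
Tick 2: prefer B, take disk from B; A=[mast] B=[axle,wedge] C=[quill,disk]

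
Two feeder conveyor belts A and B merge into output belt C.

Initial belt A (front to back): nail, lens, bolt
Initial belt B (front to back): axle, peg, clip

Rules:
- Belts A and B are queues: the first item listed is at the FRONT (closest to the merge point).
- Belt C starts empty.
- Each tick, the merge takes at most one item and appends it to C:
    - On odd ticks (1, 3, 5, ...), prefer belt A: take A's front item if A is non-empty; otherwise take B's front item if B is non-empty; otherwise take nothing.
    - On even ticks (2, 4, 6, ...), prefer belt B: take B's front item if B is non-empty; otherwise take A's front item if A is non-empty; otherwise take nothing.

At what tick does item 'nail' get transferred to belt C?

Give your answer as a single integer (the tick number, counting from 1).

Answer: 1

Derivation:
Tick 1: prefer A, take nail from A; A=[lens,bolt] B=[axle,peg,clip] C=[nail]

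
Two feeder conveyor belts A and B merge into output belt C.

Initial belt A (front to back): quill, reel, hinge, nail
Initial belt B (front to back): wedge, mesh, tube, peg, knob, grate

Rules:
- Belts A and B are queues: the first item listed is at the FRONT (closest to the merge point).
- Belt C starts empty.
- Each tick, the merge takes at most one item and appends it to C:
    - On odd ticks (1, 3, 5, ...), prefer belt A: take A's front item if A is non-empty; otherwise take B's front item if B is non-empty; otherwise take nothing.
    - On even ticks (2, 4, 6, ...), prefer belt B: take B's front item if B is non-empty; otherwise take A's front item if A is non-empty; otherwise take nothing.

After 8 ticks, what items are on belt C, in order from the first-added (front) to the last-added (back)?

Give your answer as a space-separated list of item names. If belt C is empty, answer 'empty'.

Answer: quill wedge reel mesh hinge tube nail peg

Derivation:
Tick 1: prefer A, take quill from A; A=[reel,hinge,nail] B=[wedge,mesh,tube,peg,knob,grate] C=[quill]
Tick 2: prefer B, take wedge from B; A=[reel,hinge,nail] B=[mesh,tube,peg,knob,grate] C=[quill,wedge]
Tick 3: prefer A, take reel from A; A=[hinge,nail] B=[mesh,tube,peg,knob,grate] C=[quill,wedge,reel]
Tick 4: prefer B, take mesh from B; A=[hinge,nail] B=[tube,peg,knob,grate] C=[quill,wedge,reel,mesh]
Tick 5: prefer A, take hinge from A; A=[nail] B=[tube,peg,knob,grate] C=[quill,wedge,reel,mesh,hinge]
Tick 6: prefer B, take tube from B; A=[nail] B=[peg,knob,grate] C=[quill,wedge,reel,mesh,hinge,tube]
Tick 7: prefer A, take nail from A; A=[-] B=[peg,knob,grate] C=[quill,wedge,reel,mesh,hinge,tube,nail]
Tick 8: prefer B, take peg from B; A=[-] B=[knob,grate] C=[quill,wedge,reel,mesh,hinge,tube,nail,peg]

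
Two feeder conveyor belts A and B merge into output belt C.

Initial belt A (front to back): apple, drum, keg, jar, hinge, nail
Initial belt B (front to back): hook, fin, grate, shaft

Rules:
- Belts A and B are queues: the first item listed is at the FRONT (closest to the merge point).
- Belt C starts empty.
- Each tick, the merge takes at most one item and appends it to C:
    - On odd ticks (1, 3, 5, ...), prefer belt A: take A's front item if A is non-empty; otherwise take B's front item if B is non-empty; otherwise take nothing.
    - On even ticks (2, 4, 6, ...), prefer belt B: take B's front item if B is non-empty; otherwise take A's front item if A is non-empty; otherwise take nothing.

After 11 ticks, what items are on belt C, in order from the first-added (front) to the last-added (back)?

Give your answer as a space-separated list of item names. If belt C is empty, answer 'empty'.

Tick 1: prefer A, take apple from A; A=[drum,keg,jar,hinge,nail] B=[hook,fin,grate,shaft] C=[apple]
Tick 2: prefer B, take hook from B; A=[drum,keg,jar,hinge,nail] B=[fin,grate,shaft] C=[apple,hook]
Tick 3: prefer A, take drum from A; A=[keg,jar,hinge,nail] B=[fin,grate,shaft] C=[apple,hook,drum]
Tick 4: prefer B, take fin from B; A=[keg,jar,hinge,nail] B=[grate,shaft] C=[apple,hook,drum,fin]
Tick 5: prefer A, take keg from A; A=[jar,hinge,nail] B=[grate,shaft] C=[apple,hook,drum,fin,keg]
Tick 6: prefer B, take grate from B; A=[jar,hinge,nail] B=[shaft] C=[apple,hook,drum,fin,keg,grate]
Tick 7: prefer A, take jar from A; A=[hinge,nail] B=[shaft] C=[apple,hook,drum,fin,keg,grate,jar]
Tick 8: prefer B, take shaft from B; A=[hinge,nail] B=[-] C=[apple,hook,drum,fin,keg,grate,jar,shaft]
Tick 9: prefer A, take hinge from A; A=[nail] B=[-] C=[apple,hook,drum,fin,keg,grate,jar,shaft,hinge]
Tick 10: prefer B, take nail from A; A=[-] B=[-] C=[apple,hook,drum,fin,keg,grate,jar,shaft,hinge,nail]
Tick 11: prefer A, both empty, nothing taken; A=[-] B=[-] C=[apple,hook,drum,fin,keg,grate,jar,shaft,hinge,nail]

Answer: apple hook drum fin keg grate jar shaft hinge nail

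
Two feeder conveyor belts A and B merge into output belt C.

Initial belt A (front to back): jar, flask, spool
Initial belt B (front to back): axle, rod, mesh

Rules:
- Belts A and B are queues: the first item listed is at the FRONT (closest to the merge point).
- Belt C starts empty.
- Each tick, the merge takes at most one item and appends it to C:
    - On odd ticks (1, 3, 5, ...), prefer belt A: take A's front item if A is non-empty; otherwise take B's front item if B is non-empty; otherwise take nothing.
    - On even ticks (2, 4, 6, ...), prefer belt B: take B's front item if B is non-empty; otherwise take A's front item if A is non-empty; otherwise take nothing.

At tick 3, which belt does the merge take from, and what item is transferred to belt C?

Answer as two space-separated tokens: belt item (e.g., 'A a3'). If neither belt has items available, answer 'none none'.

Tick 1: prefer A, take jar from A; A=[flask,spool] B=[axle,rod,mesh] C=[jar]
Tick 2: prefer B, take axle from B; A=[flask,spool] B=[rod,mesh] C=[jar,axle]
Tick 3: prefer A, take flask from A; A=[spool] B=[rod,mesh] C=[jar,axle,flask]

Answer: A flask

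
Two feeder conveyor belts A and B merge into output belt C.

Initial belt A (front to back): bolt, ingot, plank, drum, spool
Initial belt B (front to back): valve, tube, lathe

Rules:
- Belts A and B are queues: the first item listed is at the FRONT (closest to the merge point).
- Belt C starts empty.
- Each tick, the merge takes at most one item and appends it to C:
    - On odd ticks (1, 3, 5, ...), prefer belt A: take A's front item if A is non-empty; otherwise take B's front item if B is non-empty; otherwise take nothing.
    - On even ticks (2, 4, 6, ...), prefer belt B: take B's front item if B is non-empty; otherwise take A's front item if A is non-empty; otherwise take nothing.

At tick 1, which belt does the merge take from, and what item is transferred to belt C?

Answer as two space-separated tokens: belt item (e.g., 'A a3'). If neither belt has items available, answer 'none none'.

Tick 1: prefer A, take bolt from A; A=[ingot,plank,drum,spool] B=[valve,tube,lathe] C=[bolt]

Answer: A bolt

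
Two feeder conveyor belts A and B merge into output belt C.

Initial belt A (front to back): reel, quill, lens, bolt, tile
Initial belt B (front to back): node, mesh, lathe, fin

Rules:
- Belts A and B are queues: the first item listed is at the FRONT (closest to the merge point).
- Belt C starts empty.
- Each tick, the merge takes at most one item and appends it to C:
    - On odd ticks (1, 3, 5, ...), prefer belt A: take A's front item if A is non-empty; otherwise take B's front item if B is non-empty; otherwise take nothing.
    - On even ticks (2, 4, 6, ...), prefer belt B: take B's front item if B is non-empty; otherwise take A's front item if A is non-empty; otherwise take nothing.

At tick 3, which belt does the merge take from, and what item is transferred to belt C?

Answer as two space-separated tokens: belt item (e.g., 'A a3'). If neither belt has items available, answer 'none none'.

Tick 1: prefer A, take reel from A; A=[quill,lens,bolt,tile] B=[node,mesh,lathe,fin] C=[reel]
Tick 2: prefer B, take node from B; A=[quill,lens,bolt,tile] B=[mesh,lathe,fin] C=[reel,node]
Tick 3: prefer A, take quill from A; A=[lens,bolt,tile] B=[mesh,lathe,fin] C=[reel,node,quill]

Answer: A quill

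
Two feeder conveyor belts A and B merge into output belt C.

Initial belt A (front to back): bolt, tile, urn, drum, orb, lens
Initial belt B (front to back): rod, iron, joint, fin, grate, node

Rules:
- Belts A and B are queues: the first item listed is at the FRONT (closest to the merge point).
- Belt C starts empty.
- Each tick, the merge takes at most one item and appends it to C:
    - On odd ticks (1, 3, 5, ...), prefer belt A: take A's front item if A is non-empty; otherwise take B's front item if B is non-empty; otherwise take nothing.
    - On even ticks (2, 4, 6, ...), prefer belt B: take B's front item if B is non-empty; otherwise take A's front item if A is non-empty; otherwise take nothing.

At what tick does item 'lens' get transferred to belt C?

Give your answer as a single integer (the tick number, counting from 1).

Tick 1: prefer A, take bolt from A; A=[tile,urn,drum,orb,lens] B=[rod,iron,joint,fin,grate,node] C=[bolt]
Tick 2: prefer B, take rod from B; A=[tile,urn,drum,orb,lens] B=[iron,joint,fin,grate,node] C=[bolt,rod]
Tick 3: prefer A, take tile from A; A=[urn,drum,orb,lens] B=[iron,joint,fin,grate,node] C=[bolt,rod,tile]
Tick 4: prefer B, take iron from B; A=[urn,drum,orb,lens] B=[joint,fin,grate,node] C=[bolt,rod,tile,iron]
Tick 5: prefer A, take urn from A; A=[drum,orb,lens] B=[joint,fin,grate,node] C=[bolt,rod,tile,iron,urn]
Tick 6: prefer B, take joint from B; A=[drum,orb,lens] B=[fin,grate,node] C=[bolt,rod,tile,iron,urn,joint]
Tick 7: prefer A, take drum from A; A=[orb,lens] B=[fin,grate,node] C=[bolt,rod,tile,iron,urn,joint,drum]
Tick 8: prefer B, take fin from B; A=[orb,lens] B=[grate,node] C=[bolt,rod,tile,iron,urn,joint,drum,fin]
Tick 9: prefer A, take orb from A; A=[lens] B=[grate,node] C=[bolt,rod,tile,iron,urn,joint,drum,fin,orb]
Tick 10: prefer B, take grate from B; A=[lens] B=[node] C=[bolt,rod,tile,iron,urn,joint,drum,fin,orb,grate]
Tick 11: prefer A, take lens from A; A=[-] B=[node] C=[bolt,rod,tile,iron,urn,joint,drum,fin,orb,grate,lens]

Answer: 11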